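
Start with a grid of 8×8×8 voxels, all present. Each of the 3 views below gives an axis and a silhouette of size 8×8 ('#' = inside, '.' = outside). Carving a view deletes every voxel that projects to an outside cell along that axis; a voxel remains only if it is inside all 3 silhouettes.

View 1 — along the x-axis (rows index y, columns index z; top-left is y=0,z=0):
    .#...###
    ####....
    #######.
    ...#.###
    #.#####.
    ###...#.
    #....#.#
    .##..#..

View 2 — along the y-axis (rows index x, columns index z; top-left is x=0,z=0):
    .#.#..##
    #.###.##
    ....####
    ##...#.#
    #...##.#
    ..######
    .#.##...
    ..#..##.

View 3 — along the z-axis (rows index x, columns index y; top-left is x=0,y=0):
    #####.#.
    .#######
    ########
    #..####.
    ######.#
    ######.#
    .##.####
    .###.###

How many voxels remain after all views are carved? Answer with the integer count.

remaining voxels: 120

start: 8×8×8 = 512 voxels
after view 1 [x-axis, 35 of 64 cells solid] → remaining = 280
after view 2 [y-axis, 34 of 64 cells solid] → remaining = 144
after view 3 [z-axis, 52 of 64 cells solid] → remaining = 120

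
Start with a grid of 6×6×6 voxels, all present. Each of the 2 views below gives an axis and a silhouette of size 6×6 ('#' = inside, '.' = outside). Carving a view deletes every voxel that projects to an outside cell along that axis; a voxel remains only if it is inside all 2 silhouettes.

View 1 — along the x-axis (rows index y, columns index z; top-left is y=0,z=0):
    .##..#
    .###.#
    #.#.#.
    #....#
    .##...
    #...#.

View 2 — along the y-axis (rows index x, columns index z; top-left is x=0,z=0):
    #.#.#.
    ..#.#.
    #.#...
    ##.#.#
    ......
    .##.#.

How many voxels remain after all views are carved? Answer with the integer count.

|visual hull| = 41

full grid |V| = 216
step 1: project along x, AND mask (16/36) → |grid| = 96
step 2: project along y, AND mask (14/36) → |grid| = 41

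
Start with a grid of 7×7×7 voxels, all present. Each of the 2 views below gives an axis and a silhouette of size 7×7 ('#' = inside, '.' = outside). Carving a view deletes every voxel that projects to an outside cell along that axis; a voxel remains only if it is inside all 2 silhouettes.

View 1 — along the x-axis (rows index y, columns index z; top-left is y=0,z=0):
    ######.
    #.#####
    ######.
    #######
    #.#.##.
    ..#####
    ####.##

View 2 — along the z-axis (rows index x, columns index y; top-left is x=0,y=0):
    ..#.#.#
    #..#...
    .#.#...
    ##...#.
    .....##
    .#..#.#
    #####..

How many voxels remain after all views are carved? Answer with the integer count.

full grid |V| = 343
V1 x: intersect with YZ mask (40 set) -- 280 left
V2 z: intersect with XY mask (20 set) -- 115 left

115 voxels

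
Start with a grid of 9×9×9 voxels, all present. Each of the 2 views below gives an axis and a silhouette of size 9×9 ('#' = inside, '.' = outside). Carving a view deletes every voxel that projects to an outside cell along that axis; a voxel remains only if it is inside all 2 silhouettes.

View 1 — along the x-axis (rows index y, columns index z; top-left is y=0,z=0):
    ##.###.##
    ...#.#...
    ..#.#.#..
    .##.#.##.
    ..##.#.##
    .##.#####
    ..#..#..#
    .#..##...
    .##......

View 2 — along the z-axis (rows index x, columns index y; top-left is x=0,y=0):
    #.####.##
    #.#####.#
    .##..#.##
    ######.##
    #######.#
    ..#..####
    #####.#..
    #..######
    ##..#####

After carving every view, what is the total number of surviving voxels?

253 voxels

full grid |V| = 729
[1] x-view keeps 37 columns → grid now 333
[2] z-view keeps 60 columns → grid now 253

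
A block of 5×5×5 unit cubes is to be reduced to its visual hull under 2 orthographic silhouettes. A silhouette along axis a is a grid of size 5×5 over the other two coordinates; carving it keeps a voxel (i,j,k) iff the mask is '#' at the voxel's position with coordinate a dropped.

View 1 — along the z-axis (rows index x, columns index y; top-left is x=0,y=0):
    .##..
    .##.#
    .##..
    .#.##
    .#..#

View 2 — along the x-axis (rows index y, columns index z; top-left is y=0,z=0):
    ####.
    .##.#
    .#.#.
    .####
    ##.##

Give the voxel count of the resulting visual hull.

remaining voxels: 37

before carving: 125 voxels (5×5×5)
  1. axis=2 (XY plane), |mask|=12  ⇒  voxels=60
  2. axis=0 (YZ plane), |mask|=17  ⇒  voxels=37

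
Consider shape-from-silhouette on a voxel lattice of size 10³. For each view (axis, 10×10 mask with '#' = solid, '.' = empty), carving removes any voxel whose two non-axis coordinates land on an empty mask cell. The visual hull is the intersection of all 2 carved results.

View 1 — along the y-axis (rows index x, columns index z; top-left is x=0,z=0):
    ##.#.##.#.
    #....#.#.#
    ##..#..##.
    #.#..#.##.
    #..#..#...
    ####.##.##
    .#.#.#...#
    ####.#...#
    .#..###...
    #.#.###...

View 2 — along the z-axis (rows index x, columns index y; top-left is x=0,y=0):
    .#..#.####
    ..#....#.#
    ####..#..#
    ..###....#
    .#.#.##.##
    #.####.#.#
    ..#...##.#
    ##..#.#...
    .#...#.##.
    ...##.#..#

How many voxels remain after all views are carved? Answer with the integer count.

|visual hull| = 248

before carving: 1000 voxels (10×10×10)
[1] y-view keeps 50 columns → grid now 500
[2] z-view keeps 48 columns → grid now 248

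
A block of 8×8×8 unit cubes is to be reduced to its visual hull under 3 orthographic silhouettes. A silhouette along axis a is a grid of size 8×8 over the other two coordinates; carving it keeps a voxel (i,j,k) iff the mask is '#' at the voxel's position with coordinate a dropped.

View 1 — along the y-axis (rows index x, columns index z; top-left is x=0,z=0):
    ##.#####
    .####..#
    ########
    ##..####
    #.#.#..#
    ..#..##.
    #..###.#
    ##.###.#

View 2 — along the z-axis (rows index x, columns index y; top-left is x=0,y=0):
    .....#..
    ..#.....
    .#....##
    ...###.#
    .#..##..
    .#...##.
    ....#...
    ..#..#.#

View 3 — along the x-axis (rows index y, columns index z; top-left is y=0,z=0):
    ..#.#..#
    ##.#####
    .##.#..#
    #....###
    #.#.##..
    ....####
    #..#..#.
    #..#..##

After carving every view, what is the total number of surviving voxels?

voxel count = 61

before carving: 512 voxels (8×8×8)
step 1: project along y, AND mask (44/64) → |grid| = 352
step 2: project along z, AND mask (19/64) → |grid| = 104
step 3: project along x, AND mask (33/64) → |grid| = 61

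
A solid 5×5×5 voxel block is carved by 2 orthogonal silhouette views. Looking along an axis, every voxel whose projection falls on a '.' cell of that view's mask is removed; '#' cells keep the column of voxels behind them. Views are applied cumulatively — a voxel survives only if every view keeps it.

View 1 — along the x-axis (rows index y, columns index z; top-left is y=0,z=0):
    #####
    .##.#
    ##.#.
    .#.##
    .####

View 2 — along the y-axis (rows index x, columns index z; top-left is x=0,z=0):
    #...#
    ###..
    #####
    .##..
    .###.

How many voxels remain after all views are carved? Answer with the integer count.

remaining voxels: 54

initial block: 5^3 = 125
V1 x: intersect with YZ mask (18 set) -- 90 left
V2 y: intersect with XZ mask (15 set) -- 54 left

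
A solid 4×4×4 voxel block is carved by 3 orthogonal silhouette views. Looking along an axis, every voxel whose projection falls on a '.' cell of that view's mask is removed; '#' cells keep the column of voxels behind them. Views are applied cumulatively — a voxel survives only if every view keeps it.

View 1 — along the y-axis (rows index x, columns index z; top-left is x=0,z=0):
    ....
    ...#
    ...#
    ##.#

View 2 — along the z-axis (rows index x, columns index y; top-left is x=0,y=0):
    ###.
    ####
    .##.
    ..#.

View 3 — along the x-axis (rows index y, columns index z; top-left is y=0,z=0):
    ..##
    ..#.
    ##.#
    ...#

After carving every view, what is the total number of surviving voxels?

remaining voxels: 7

start: 4×4×4 = 64 voxels
step 1: project along y, AND mask (5/16) → |grid| = 20
step 2: project along z, AND mask (10/16) → |grid| = 9
step 3: project along x, AND mask (7/16) → |grid| = 7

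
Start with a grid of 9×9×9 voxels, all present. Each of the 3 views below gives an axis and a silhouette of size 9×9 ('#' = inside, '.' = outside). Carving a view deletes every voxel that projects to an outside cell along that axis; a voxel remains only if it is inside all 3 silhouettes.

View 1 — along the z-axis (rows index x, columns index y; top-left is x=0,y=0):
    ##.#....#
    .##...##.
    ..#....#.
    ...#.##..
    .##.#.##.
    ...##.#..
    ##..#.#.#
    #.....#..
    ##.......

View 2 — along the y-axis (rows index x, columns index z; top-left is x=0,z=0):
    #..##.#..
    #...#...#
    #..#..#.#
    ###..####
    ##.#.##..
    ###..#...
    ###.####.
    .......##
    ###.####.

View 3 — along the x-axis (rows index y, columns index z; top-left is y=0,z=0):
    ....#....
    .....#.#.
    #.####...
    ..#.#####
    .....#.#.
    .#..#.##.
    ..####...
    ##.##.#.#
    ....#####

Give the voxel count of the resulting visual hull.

initial block: 9^3 = 729
V1 z: intersect with XY mask (30 set) -- 270 left
V2 y: intersect with XZ mask (43 set) -- 147 left
V3 x: intersect with YZ mask (35 set) -- 58 left

remaining voxels: 58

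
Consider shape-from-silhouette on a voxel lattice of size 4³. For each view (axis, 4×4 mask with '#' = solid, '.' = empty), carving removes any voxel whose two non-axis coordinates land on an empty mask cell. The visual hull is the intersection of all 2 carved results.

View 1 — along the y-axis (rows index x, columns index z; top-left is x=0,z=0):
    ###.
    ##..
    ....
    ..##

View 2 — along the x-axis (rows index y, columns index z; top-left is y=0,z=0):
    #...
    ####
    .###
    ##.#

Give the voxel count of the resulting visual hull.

remaining voxels: 19

full grid |V| = 64
V1 y: intersect with XZ mask (7 set) -- 28 left
V2 x: intersect with YZ mask (11 set) -- 19 left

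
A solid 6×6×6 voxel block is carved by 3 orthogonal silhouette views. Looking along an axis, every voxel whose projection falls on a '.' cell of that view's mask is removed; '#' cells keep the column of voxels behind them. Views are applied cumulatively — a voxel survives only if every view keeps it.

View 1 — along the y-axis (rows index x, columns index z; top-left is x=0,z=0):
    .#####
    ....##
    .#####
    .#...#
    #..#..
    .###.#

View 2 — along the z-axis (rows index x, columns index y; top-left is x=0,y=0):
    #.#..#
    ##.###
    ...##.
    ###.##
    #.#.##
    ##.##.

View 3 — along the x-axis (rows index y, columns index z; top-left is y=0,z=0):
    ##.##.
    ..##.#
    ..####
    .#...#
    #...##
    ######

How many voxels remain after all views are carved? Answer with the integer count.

start: 6×6×6 = 216 voxels
carve view 1 (along y, XZ-mask fill 20/36): 120 voxels remain
carve view 2 (along z, XY-mask fill 23/36): 69 voxels remain
carve view 3 (along x, YZ-mask fill 22/36): 43 voxels remain

|visual hull| = 43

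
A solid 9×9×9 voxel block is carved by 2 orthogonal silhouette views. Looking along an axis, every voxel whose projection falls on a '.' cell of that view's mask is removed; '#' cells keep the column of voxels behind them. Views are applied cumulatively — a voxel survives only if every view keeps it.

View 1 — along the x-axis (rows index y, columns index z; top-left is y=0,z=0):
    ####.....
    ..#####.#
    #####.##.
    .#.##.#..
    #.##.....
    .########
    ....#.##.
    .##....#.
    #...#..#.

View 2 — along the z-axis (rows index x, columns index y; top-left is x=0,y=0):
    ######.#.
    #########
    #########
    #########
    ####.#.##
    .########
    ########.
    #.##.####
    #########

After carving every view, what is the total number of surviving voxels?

initial block: 9^3 = 729
V1 x: intersect with YZ mask (41 set) -- 369 left
V2 z: intersect with XY mask (73 set) -- 341 left

341 voxels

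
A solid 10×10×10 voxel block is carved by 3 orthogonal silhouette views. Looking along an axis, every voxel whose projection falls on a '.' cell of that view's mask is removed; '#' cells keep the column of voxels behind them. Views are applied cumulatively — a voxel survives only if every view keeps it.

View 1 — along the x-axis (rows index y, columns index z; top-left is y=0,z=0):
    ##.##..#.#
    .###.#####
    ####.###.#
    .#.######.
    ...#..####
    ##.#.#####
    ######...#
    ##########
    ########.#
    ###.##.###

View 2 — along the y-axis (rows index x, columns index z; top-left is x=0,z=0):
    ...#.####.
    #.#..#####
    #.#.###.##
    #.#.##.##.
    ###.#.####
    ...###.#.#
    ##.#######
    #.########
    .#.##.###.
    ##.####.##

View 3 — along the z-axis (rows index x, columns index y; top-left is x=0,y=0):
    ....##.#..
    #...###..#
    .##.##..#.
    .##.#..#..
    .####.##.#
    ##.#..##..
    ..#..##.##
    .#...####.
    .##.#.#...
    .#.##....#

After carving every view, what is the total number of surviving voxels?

initial block: 10^3 = 1000
V1 x: intersect with YZ mask (76 set) -- 760 left
V2 y: intersect with XZ mask (70 set) -- 526 left
V3 z: intersect with XY mask (47 set) -- 250 left

|visual hull| = 250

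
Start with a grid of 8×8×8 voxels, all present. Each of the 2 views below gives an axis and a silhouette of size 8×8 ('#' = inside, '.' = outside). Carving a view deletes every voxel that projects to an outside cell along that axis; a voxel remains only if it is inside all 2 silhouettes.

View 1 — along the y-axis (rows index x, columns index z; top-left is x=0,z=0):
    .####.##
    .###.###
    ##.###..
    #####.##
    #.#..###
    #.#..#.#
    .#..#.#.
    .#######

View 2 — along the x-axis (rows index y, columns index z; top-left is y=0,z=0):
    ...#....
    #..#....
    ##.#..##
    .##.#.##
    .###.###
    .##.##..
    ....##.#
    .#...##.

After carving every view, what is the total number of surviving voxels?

voxel count = 159

before carving: 512 voxels (8×8×8)
after view 1 [y-axis, 43 of 64 cells solid] → remaining = 344
after view 2 [x-axis, 29 of 64 cells solid] → remaining = 159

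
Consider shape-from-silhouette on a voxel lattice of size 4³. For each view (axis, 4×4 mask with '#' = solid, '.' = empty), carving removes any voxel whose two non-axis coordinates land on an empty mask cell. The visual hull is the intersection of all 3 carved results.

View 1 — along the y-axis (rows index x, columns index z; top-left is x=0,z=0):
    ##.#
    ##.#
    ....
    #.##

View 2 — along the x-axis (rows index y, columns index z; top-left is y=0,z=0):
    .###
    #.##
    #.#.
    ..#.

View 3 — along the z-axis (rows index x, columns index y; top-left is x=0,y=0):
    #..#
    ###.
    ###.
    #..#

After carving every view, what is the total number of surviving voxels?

10 voxels

before carving: 64 voxels (4×4×4)
[1] y-view keeps 9 columns → grid now 36
[2] x-view keeps 9 columns → grid now 18
[3] z-view keeps 10 columns → grid now 10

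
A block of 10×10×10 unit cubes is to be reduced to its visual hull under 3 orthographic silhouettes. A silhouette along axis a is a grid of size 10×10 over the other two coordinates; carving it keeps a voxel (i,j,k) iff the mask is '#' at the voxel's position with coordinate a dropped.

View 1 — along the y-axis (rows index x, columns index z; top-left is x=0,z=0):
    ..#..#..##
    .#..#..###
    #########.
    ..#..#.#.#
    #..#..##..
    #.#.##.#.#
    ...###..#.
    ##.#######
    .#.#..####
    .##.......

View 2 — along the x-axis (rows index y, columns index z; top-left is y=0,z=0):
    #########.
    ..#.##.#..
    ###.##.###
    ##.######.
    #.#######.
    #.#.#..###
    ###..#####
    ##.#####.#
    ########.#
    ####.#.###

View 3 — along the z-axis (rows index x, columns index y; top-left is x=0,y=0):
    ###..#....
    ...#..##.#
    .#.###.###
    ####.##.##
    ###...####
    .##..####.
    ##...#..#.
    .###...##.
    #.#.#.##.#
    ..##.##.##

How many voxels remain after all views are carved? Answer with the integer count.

start: 10×10×10 = 1000 voxels
step 1: project along y, AND mask (53/100) → |grid| = 530
step 2: project along x, AND mask (76/100) → |grid| = 407
step 3: project along z, AND mask (57/100) → |grid| = 237

237 voxels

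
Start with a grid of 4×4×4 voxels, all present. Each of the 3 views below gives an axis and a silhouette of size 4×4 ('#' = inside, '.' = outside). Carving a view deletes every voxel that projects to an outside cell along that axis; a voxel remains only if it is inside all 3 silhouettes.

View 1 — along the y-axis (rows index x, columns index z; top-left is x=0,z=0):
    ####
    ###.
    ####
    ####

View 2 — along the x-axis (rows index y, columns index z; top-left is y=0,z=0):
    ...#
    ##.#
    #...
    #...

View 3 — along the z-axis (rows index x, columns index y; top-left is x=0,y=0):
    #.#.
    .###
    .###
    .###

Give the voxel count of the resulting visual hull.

16 voxels

full grid |V| = 64
[1] y-view keeps 15 columns → grid now 60
[2] x-view keeps 6 columns → grid now 22
[3] z-view keeps 11 columns → grid now 16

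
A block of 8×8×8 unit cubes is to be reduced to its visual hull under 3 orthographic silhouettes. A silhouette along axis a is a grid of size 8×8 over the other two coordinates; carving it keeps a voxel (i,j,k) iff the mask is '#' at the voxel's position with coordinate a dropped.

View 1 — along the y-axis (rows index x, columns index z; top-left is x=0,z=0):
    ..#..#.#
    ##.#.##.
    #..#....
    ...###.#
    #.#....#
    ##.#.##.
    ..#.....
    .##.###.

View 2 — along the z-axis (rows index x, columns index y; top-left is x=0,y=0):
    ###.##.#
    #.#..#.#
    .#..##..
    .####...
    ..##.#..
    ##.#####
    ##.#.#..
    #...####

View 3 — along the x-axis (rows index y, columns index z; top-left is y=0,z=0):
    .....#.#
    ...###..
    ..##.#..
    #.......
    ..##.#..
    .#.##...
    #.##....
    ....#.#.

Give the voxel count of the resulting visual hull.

start: 8×8×8 = 512 voxels
[1] y-view keeps 28 columns → grid now 224
[2] z-view keeps 36 columns → grid now 133
[3] x-view keeps 20 columns → grid now 44

voxel count = 44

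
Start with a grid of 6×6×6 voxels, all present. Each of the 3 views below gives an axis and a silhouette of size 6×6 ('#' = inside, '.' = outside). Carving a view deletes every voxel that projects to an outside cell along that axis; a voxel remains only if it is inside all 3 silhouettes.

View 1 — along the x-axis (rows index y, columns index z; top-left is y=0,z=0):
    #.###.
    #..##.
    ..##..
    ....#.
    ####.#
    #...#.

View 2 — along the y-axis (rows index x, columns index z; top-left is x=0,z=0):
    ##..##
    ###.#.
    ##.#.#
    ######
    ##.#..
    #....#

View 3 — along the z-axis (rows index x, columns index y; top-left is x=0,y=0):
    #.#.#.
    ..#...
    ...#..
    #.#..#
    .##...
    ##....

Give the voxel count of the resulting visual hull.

before carving: 216 voxels (6×6×6)
carve view 1 (along x, YZ-mask fill 17/36): 102 voxels remain
carve view 2 (along y, XZ-mask fill 23/36): 63 voxels remain
carve view 3 (along z, XY-mask fill 12/36): 19 voxels remain

voxel count = 19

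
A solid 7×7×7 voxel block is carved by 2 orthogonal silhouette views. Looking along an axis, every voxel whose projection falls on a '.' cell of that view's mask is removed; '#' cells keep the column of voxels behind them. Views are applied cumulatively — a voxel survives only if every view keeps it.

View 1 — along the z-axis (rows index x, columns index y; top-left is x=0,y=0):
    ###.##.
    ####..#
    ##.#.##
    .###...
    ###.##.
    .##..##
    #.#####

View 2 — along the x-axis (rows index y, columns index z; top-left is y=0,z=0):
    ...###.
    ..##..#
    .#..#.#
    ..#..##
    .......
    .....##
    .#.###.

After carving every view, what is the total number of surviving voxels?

remaining voxels: 89

full grid |V| = 343
carve view 1 (along z, XY-mask fill 33/49): 231 voxels remain
carve view 2 (along x, YZ-mask fill 18/49): 89 voxels remain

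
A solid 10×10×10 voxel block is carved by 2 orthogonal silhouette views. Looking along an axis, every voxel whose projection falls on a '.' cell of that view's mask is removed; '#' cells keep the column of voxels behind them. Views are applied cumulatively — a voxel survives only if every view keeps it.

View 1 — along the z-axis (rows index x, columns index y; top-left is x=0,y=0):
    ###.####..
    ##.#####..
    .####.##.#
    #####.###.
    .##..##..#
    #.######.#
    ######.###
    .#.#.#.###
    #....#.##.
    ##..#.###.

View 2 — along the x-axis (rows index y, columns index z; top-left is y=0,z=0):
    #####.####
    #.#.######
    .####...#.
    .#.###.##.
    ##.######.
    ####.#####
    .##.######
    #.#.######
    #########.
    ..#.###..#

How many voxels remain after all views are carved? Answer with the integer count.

initial block: 10^3 = 1000
carve view 1 (along z, XY-mask fill 67/100): 670 voxels remain
carve view 2 (along x, YZ-mask fill 75/100): 510 voxels remain

|visual hull| = 510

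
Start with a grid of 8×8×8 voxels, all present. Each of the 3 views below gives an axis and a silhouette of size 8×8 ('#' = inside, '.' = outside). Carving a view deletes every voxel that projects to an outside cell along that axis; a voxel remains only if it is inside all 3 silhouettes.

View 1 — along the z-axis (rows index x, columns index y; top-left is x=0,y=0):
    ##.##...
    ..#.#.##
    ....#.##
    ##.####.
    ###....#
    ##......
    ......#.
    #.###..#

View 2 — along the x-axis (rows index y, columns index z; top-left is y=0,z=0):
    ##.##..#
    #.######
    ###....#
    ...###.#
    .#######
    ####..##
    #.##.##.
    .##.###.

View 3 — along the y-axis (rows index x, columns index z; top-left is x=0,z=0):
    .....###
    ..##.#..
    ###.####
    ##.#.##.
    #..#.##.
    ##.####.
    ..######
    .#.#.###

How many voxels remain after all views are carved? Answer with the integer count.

remaining voxels: 92

before carving: 512 voxels (8×8×8)
  1. axis=2 (XY plane), |mask|=29  ⇒  voxels=232
  2. axis=0 (YZ plane), |mask|=43  ⇒  voxels=158
  3. axis=1 (XZ plane), |mask|=39  ⇒  voxels=92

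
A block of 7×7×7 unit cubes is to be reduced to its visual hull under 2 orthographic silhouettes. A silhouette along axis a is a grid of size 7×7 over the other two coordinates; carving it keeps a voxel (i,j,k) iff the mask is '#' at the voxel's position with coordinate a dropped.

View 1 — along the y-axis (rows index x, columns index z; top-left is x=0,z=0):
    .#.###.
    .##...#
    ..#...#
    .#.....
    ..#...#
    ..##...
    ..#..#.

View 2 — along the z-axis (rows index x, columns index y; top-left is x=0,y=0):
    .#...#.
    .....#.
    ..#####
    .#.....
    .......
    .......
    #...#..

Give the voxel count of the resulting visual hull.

full grid |V| = 343
V1 y: intersect with XZ mask (16 set) -- 112 left
V2 z: intersect with XY mask (11 set) -- 26 left

26 voxels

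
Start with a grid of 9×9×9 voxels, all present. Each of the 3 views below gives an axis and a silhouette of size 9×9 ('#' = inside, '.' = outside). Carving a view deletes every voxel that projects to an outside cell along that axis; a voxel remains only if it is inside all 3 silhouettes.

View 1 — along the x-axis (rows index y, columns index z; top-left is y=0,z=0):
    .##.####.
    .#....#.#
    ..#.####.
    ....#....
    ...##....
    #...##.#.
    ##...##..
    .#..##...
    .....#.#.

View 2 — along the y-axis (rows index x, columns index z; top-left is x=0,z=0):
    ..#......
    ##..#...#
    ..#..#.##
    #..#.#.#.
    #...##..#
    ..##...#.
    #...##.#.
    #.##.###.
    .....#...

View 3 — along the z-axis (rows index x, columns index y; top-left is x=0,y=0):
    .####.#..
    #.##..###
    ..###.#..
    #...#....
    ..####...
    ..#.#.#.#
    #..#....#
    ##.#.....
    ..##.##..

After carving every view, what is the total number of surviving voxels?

full grid |V| = 729
  1. axis=0 (YZ plane), |mask|=30  ⇒  voxels=270
  2. axis=1 (XZ plane), |mask|=31  ⇒  voxels=106
  3. axis=2 (XY plane), |mask|=35  ⇒  voxels=41

voxel count = 41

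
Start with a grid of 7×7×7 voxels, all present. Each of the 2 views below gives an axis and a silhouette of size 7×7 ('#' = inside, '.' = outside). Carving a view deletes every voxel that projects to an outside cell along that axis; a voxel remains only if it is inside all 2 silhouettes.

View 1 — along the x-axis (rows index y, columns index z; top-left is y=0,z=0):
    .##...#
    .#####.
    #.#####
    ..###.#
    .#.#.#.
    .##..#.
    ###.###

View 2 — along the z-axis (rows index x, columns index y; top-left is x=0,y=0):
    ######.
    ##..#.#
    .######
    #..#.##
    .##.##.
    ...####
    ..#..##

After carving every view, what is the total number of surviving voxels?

full grid |V| = 343
carve view 1 (along x, YZ-mask fill 30/49): 210 voxels remain
carve view 2 (along z, XY-mask fill 31/49): 132 voxels remain

voxel count = 132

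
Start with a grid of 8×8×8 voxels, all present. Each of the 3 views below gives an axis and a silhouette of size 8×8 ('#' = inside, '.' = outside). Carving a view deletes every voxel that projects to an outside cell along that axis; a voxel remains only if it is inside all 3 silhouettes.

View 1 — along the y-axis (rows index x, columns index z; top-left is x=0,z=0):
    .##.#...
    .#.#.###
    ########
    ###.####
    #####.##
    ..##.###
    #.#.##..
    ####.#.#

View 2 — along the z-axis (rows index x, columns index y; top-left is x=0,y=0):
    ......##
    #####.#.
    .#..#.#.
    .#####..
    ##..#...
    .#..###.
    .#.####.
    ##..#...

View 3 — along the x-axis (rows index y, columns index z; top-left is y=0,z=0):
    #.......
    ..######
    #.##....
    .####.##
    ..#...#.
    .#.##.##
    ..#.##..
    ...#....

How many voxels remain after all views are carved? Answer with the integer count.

start: 8×8×8 = 512 voxels
V1 y: intersect with XZ mask (45 set) -- 360 left
V2 z: intersect with XY mask (31 set) -- 174 left
V3 x: intersect with YZ mask (27 set) -- 78 left

78 voxels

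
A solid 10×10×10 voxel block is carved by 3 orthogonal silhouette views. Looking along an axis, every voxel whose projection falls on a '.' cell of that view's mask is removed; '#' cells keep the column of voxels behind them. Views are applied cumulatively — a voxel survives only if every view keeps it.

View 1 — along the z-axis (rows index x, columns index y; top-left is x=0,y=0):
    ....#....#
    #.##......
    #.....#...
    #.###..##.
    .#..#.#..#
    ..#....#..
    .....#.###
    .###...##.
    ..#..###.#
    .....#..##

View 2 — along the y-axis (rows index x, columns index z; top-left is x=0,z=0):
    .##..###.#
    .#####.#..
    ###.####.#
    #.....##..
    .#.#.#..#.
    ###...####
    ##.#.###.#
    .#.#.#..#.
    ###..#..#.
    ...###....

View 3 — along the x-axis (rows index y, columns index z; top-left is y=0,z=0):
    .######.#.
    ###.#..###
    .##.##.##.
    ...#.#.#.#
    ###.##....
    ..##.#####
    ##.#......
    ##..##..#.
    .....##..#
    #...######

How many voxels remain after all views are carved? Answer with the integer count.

initial block: 10^3 = 1000
V1 z: intersect with XY mask (36 set) -- 360 left
V2 y: intersect with XZ mask (53 set) -- 176 left
V3 x: intersect with YZ mask (54 set) -- 96 left

voxel count = 96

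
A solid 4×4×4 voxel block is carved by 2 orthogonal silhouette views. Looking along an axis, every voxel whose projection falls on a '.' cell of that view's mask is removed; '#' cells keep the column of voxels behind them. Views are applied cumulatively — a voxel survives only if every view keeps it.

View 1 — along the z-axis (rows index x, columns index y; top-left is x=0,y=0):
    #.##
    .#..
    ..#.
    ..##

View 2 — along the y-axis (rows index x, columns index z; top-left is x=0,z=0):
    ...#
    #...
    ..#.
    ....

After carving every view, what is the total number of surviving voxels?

initial block: 4^3 = 64
carve view 1 (along z, XY-mask fill 7/16): 28 voxels remain
carve view 2 (along y, XZ-mask fill 3/16): 5 voxels remain

5 voxels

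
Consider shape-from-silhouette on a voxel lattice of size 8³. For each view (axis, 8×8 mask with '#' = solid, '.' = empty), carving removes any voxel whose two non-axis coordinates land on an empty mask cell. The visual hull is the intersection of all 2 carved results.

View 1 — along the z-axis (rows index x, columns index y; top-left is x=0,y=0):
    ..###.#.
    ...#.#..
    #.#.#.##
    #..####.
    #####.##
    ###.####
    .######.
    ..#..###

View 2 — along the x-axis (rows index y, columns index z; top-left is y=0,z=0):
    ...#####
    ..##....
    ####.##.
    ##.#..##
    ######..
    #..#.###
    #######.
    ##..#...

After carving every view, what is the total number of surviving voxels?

initial block: 8^3 = 512
carve view 1 (along z, XY-mask fill 40/64): 320 voxels remain
carve view 2 (along x, YZ-mask fill 39/64): 209 voxels remain

209 voxels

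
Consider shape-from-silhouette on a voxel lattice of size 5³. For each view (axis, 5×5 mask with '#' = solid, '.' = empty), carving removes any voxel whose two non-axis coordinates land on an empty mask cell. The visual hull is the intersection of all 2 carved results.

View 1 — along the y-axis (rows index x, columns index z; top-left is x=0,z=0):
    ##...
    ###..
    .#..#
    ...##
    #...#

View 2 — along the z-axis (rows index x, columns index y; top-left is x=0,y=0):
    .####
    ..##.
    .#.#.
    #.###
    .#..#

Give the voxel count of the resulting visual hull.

before carving: 125 voxels (5×5×5)
carve view 1 (along y, XZ-mask fill 11/25): 55 voxels remain
carve view 2 (along z, XY-mask fill 14/25): 30 voxels remain

|visual hull| = 30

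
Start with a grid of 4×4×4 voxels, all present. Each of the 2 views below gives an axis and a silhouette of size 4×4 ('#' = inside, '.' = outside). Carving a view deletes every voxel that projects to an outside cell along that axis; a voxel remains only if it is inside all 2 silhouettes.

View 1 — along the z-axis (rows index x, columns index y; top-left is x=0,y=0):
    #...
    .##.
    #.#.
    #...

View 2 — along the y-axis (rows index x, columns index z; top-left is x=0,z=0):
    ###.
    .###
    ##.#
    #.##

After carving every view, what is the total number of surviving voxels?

remaining voxels: 18

full grid |V| = 64
  1. axis=2 (XY plane), |mask|=6  ⇒  voxels=24
  2. axis=1 (XZ plane), |mask|=12  ⇒  voxels=18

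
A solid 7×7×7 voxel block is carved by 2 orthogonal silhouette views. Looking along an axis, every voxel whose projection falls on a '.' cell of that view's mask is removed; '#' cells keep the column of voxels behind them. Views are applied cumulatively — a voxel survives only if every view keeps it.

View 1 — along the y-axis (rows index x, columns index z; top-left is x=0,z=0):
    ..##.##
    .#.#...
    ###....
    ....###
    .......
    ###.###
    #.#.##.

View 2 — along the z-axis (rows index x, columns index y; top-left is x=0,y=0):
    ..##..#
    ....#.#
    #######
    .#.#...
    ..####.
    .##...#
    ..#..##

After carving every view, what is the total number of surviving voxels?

73 voxels

before carving: 343 voxels (7×7×7)
V1 y: intersect with XZ mask (22 set) -- 154 left
V2 z: intersect with XY mask (24 set) -- 73 left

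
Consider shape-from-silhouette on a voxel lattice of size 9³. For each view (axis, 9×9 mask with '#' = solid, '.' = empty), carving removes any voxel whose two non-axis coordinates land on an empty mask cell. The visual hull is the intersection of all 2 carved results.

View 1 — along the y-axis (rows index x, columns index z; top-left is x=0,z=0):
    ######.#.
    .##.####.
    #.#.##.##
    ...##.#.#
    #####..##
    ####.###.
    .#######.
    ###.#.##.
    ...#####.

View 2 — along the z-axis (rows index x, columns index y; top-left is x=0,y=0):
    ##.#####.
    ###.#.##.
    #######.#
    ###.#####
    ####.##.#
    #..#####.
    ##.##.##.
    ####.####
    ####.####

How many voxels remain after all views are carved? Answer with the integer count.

before carving: 729 voxels (9×9×9)
[1] y-view keeps 55 columns → grid now 495
[2] z-view keeps 64 columns → grid now 386

remaining voxels: 386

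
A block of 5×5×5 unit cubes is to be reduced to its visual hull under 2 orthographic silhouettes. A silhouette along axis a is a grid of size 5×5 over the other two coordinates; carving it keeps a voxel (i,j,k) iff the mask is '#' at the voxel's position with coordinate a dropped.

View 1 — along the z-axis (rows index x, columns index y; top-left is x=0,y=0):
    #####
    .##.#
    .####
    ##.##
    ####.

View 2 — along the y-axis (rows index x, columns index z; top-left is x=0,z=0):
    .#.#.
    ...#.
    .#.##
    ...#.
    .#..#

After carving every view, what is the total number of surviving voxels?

|visual hull| = 37

full grid |V| = 125
step 1: project along z, AND mask (20/25) → |grid| = 100
step 2: project along y, AND mask (9/25) → |grid| = 37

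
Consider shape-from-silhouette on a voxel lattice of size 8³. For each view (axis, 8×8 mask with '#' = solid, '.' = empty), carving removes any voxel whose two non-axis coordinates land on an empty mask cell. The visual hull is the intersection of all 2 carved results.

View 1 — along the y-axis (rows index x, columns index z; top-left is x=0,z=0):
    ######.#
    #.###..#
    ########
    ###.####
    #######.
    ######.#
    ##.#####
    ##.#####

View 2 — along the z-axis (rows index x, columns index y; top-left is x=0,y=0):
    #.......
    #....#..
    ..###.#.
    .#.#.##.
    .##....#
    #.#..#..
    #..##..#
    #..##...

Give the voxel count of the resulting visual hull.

initial block: 8^3 = 512
[1] y-view keeps 55 columns → grid now 440
[2] z-view keeps 24 columns → grid now 168

168 voxels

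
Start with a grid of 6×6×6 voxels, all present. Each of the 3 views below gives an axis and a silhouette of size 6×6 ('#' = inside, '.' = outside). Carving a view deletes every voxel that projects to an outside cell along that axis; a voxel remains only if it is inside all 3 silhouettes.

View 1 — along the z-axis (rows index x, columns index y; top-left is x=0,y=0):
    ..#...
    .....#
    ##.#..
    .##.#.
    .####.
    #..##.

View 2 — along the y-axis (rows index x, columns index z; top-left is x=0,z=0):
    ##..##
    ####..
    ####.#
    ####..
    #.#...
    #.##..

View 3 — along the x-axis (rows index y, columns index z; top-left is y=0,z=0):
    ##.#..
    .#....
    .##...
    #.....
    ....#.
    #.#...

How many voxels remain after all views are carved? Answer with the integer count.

initial block: 6^3 = 216
step 1: project along z, AND mask (15/36) → |grid| = 90
step 2: project along y, AND mask (22/36) → |grid| = 52
step 3: project along x, AND mask (10/36) → |grid| = 16

voxel count = 16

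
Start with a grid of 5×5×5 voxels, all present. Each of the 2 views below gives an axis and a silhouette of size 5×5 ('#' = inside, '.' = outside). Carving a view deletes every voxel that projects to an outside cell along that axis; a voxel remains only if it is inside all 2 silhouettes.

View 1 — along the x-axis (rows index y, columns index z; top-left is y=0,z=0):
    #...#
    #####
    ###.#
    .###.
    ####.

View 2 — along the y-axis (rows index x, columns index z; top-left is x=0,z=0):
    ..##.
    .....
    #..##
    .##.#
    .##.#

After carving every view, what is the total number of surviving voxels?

initial block: 5^3 = 125
carve view 1 (along x, YZ-mask fill 18/25): 90 voxels remain
carve view 2 (along y, XZ-mask fill 11/25): 39 voxels remain

39 voxels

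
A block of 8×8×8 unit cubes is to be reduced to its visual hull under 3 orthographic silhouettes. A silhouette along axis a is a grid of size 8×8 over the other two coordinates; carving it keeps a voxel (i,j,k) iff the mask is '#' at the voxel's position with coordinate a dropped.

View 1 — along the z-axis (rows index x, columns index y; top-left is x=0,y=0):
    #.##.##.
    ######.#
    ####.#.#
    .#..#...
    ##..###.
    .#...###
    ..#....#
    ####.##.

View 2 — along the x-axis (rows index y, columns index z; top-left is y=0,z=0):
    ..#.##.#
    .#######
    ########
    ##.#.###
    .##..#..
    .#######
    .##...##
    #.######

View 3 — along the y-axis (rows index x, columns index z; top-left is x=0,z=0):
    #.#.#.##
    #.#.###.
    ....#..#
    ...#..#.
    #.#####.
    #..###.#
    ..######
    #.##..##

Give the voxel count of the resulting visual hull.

122 voxels

initial block: 8^3 = 512
  1. axis=2 (XY plane), |mask|=37  ⇒  voxels=296
  2. axis=0 (YZ plane), |mask|=46  ⇒  voxels=221
  3. axis=1 (XZ plane), |mask|=36  ⇒  voxels=122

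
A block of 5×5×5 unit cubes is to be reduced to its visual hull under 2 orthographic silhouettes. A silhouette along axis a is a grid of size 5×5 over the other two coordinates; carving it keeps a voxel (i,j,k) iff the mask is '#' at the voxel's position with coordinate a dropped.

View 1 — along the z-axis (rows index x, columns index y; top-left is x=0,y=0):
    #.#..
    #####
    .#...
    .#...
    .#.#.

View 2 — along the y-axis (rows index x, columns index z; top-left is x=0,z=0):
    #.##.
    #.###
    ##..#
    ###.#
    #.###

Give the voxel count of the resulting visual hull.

|visual hull| = 41

start: 5×5×5 = 125 voxels
[1] z-view keeps 11 columns → grid now 55
[2] y-view keeps 18 columns → grid now 41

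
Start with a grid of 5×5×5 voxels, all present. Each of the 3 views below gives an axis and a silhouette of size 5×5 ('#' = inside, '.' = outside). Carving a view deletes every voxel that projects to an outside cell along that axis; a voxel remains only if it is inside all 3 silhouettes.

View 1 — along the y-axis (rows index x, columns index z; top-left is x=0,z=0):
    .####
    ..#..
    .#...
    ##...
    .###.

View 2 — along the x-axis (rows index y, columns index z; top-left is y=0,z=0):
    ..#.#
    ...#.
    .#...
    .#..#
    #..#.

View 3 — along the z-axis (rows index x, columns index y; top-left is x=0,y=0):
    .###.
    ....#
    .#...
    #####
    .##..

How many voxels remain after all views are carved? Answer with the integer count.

full grid |V| = 125
after view 1 [y-axis, 11 of 25 cells solid] → remaining = 55
after view 2 [x-axis, 8 of 25 cells solid] → remaining = 18
after view 3 [z-axis, 12 of 25 cells solid] → remaining = 9

|visual hull| = 9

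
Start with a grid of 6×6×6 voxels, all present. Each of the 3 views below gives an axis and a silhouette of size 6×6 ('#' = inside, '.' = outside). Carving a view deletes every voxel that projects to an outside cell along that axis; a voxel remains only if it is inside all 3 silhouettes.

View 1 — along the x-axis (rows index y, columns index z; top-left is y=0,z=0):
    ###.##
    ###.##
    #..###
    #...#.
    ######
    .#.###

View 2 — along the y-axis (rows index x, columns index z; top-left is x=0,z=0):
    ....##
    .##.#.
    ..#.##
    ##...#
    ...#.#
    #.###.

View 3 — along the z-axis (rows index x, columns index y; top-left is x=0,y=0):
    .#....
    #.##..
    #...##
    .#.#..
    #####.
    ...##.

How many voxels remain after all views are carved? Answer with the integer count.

31 voxels

before carving: 216 voxels (6×6×6)
[1] x-view keeps 26 columns → grid now 156
[2] y-view keeps 17 columns → grid now 77
[3] z-view keeps 16 columns → grid now 31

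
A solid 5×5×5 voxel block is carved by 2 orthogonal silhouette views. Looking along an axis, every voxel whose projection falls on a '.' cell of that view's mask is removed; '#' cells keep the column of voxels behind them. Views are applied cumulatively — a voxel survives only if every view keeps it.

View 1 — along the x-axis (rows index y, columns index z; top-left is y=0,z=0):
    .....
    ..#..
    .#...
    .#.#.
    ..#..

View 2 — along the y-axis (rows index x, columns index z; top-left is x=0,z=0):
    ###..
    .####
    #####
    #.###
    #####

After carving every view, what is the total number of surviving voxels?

before carving: 125 voxels (5×5×5)
V1 x: intersect with YZ mask (5 set) -- 25 left
V2 y: intersect with XZ mask (21 set) -- 22 left

|visual hull| = 22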